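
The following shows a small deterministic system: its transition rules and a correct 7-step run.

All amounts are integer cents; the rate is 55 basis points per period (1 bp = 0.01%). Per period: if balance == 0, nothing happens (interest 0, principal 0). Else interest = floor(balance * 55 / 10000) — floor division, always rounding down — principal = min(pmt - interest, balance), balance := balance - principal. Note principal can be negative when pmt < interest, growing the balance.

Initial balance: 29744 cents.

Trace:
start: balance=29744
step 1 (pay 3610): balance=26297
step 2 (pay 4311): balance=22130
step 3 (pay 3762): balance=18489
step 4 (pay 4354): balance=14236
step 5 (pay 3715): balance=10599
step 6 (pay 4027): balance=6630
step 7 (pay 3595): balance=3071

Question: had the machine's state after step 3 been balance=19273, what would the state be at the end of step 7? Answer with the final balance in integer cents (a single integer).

3872

state after step 3 := balance=19273
step 4 (pay 4354): balance=15025
step 5 (pay 3715): balance=11392
step 6 (pay 4027): balance=7427
step 7 (pay 3595): balance=3872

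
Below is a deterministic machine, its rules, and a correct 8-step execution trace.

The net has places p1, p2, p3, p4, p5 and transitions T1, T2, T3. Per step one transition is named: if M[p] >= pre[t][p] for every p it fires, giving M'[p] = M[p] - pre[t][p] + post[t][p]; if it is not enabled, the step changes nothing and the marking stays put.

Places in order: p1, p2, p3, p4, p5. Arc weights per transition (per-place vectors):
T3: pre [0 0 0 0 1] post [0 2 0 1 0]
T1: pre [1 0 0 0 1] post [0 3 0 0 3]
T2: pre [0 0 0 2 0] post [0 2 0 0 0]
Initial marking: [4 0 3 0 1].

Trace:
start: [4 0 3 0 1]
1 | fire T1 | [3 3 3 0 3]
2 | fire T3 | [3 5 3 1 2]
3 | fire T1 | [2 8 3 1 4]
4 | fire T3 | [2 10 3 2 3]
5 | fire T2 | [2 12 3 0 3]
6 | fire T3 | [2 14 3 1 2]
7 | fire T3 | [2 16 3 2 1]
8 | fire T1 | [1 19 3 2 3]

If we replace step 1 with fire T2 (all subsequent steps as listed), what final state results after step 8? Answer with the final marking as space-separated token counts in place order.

(re-executing from step 1 with the substitution; state before step 1: [4 0 3 0 1])
1 | fire T2 | [4 0 3 0 1]
2 | fire T3 | [4 2 3 1 0]
3 | fire T1 | [4 2 3 1 0]
4 | fire T3 | [4 2 3 1 0]
5 | fire T2 | [4 2 3 1 0]
6 | fire T3 | [4 2 3 1 0]
7 | fire T3 | [4 2 3 1 0]
8 | fire T1 | [4 2 3 1 0]

4 2 3 1 0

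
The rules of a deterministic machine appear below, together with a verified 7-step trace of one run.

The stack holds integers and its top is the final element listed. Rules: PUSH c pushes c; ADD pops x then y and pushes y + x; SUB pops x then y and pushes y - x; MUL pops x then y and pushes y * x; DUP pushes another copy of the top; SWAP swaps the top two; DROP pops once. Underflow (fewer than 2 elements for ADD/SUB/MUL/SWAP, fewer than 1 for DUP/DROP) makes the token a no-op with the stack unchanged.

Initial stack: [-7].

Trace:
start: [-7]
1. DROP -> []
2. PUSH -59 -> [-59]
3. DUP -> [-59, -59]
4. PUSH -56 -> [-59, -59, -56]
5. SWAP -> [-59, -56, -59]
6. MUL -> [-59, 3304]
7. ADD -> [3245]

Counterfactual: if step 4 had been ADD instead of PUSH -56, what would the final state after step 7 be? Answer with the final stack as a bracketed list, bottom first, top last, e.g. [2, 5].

[-118]

(re-executing from step 4 with the substitution; state before step 4: [-59, -59])
4. ADD -> [-118]
5. SWAP -> [-118]
6. MUL -> [-118]
7. ADD -> [-118]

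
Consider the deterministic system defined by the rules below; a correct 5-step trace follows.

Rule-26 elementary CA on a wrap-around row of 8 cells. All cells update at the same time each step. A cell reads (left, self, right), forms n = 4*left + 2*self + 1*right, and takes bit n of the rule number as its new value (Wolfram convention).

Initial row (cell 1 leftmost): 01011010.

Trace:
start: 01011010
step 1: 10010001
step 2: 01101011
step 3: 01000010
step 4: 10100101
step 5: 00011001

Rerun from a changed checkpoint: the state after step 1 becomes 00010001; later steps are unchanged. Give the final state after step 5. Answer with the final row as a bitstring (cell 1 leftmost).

state after step 1 := 00010001
step 2: 10101010
step 3: 00000000
step 4: 00000000
step 5: 00000000

00000000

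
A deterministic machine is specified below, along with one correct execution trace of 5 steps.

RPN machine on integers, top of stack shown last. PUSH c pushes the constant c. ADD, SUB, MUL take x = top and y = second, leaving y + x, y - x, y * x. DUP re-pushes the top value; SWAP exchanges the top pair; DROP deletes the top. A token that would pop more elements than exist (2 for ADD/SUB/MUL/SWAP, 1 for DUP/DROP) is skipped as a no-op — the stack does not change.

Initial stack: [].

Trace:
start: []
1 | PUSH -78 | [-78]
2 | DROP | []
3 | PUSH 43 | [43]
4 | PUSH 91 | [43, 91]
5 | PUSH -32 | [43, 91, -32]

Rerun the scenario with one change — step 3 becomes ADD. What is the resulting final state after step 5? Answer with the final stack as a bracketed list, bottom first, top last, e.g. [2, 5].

[91, -32]

(re-executing from step 3 with the substitution; state before step 3: [])
3 | ADD | []
4 | PUSH 91 | [91]
5 | PUSH -32 | [91, -32]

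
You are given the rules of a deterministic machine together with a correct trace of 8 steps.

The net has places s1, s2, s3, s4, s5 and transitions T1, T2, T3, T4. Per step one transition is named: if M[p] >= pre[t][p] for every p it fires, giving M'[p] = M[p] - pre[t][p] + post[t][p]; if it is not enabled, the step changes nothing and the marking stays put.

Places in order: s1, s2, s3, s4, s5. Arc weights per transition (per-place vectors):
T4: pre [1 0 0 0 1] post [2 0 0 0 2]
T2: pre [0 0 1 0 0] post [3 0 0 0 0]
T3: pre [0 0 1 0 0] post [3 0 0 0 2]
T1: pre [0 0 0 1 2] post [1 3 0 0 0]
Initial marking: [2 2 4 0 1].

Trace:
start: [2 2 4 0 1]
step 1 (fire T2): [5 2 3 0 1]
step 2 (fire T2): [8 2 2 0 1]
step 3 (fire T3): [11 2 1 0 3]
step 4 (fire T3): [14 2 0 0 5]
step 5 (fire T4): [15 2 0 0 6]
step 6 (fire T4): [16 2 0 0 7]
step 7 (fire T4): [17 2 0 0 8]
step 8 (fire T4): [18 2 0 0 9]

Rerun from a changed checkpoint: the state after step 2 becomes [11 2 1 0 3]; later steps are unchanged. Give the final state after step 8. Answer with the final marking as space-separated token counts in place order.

state after step 2 := [11 2 1 0 3]
step 3 (fire T3): [14 2 0 0 5]
step 4 (fire T3): [14 2 0 0 5]
step 5 (fire T4): [15 2 0 0 6]
step 6 (fire T4): [16 2 0 0 7]
step 7 (fire T4): [17 2 0 0 8]
step 8 (fire T4): [18 2 0 0 9]

18 2 0 0 9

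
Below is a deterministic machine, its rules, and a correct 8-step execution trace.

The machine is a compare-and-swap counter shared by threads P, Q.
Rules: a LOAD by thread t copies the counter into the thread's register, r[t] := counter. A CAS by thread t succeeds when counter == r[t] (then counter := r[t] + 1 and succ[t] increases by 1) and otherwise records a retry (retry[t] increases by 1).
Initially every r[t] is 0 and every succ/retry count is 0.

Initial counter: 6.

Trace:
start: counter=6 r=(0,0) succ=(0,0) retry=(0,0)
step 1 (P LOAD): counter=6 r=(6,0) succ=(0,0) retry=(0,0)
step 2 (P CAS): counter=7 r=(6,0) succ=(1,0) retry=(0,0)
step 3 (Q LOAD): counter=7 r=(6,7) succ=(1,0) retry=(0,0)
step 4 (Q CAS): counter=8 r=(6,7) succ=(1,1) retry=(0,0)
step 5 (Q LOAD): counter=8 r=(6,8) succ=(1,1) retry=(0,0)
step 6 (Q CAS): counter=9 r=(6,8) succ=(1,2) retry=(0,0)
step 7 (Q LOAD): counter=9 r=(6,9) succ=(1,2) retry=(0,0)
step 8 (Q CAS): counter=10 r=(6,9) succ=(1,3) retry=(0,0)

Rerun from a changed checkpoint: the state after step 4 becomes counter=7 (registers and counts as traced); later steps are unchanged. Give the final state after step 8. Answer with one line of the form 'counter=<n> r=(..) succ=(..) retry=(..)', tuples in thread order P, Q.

counter=9 r=(6,8) succ=(1,3) retry=(0,0)

state after step 4 := counter=7 r=(6,7) succ=(1,1) retry=(0,0)
step 5 (Q LOAD): counter=7 r=(6,7) succ=(1,1) retry=(0,0)
step 6 (Q CAS): counter=8 r=(6,7) succ=(1,2) retry=(0,0)
step 7 (Q LOAD): counter=8 r=(6,8) succ=(1,2) retry=(0,0)
step 8 (Q CAS): counter=9 r=(6,8) succ=(1,3) retry=(0,0)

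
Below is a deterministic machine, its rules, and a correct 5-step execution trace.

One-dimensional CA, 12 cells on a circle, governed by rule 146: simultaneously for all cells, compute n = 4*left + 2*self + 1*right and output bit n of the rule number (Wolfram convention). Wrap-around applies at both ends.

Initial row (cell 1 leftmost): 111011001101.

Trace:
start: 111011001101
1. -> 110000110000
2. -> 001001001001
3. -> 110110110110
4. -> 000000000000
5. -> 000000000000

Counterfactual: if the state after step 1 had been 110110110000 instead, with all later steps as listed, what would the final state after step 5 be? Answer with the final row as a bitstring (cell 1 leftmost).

101001010000

state after step 1 := 110110110000
2. -> 000000001001
3. -> 100000010110
4. -> 010000100000
5. -> 101001010000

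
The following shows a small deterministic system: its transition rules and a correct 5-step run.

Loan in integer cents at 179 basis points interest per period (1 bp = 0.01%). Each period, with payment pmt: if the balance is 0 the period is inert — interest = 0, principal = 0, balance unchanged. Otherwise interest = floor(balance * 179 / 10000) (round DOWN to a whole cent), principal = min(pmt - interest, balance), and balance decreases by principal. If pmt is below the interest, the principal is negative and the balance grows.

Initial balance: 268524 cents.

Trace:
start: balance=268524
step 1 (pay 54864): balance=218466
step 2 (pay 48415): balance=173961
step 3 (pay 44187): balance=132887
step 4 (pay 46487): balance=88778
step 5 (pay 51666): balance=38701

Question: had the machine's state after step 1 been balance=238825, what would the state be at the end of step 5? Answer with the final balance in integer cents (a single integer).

60557

state after step 1 := balance=238825
step 2 (pay 48415): balance=194684
step 3 (pay 44187): balance=153981
step 4 (pay 46487): balance=110250
step 5 (pay 51666): balance=60557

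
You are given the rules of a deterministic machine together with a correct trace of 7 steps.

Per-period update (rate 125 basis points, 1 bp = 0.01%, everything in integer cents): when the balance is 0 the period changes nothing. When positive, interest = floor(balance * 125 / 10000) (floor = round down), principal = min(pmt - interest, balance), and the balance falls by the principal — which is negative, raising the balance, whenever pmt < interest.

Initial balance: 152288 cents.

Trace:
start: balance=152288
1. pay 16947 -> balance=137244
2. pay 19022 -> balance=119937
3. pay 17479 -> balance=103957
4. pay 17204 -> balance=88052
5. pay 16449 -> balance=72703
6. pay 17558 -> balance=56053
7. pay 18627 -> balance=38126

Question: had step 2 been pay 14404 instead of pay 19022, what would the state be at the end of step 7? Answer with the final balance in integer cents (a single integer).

43039

(re-executing from step 2 with the substitution; state before step 2: balance=137244)
2. pay 14404 -> balance=124555
3. pay 17479 -> balance=108632
4. pay 17204 -> balance=92785
5. pay 16449 -> balance=77495
6. pay 17558 -> balance=60905
7. pay 18627 -> balance=43039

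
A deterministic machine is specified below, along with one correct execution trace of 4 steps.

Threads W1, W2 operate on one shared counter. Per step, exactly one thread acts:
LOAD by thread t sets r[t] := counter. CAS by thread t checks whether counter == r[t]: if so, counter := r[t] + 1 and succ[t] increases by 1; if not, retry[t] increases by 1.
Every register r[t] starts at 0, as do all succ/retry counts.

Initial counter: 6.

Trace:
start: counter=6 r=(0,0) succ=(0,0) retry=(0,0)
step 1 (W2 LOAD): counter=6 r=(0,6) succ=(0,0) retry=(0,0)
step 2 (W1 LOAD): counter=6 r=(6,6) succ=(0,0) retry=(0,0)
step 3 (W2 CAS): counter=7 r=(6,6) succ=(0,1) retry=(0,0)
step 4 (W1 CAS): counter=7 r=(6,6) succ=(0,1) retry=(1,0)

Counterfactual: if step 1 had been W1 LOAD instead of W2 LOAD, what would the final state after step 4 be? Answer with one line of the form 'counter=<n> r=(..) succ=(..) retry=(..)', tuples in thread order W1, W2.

counter=7 r=(6,0) succ=(1,0) retry=(0,1)

(re-executing from step 1 with the substitution; state before step 1: counter=6 r=(0,0) succ=(0,0) retry=(0,0))
step 1 (W1 LOAD): counter=6 r=(6,0) succ=(0,0) retry=(0,0)
step 2 (W1 LOAD): counter=6 r=(6,0) succ=(0,0) retry=(0,0)
step 3 (W2 CAS): counter=6 r=(6,0) succ=(0,0) retry=(0,1)
step 4 (W1 CAS): counter=7 r=(6,0) succ=(1,0) retry=(0,1)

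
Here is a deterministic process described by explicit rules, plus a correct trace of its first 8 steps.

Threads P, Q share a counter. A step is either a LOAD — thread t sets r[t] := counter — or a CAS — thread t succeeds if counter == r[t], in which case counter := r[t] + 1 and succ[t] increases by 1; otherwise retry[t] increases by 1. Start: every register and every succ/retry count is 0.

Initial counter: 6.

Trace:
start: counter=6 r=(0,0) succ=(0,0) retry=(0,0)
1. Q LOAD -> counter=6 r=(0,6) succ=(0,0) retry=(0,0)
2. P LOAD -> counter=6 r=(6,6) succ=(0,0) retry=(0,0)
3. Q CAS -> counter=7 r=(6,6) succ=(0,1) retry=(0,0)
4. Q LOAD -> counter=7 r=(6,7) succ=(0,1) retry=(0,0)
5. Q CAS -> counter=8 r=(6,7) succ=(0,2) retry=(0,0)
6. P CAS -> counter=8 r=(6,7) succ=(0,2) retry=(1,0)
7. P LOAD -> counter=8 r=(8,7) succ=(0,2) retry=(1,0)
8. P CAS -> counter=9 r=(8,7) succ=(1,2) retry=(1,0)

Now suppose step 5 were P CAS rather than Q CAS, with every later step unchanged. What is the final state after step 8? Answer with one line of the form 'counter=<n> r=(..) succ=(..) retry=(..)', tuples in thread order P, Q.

(re-executing from step 5 with the substitution; state before step 5: counter=7 r=(6,7) succ=(0,1) retry=(0,0))
5. P CAS -> counter=7 r=(6,7) succ=(0,1) retry=(1,0)
6. P CAS -> counter=7 r=(6,7) succ=(0,1) retry=(2,0)
7. P LOAD -> counter=7 r=(7,7) succ=(0,1) retry=(2,0)
8. P CAS -> counter=8 r=(7,7) succ=(1,1) retry=(2,0)

counter=8 r=(7,7) succ=(1,1) retry=(2,0)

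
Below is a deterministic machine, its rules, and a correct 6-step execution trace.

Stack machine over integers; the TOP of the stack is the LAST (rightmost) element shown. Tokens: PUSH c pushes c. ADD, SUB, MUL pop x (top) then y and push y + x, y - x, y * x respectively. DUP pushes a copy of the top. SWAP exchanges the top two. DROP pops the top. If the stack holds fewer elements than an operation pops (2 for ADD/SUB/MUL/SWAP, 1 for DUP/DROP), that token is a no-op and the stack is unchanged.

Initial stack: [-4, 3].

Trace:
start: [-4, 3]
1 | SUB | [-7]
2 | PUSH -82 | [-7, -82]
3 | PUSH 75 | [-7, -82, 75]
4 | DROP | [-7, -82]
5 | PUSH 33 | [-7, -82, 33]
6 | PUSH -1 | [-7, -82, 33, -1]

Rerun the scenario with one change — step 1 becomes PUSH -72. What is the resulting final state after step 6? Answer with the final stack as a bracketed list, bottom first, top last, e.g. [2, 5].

(re-executing from step 1 with the substitution; state before step 1: [-4, 3])
1 | PUSH -72 | [-4, 3, -72]
2 | PUSH -82 | [-4, 3, -72, -82]
3 | PUSH 75 | [-4, 3, -72, -82, 75]
4 | DROP | [-4, 3, -72, -82]
5 | PUSH 33 | [-4, 3, -72, -82, 33]
6 | PUSH -1 | [-4, 3, -72, -82, 33, -1]

[-4, 3, -72, -82, 33, -1]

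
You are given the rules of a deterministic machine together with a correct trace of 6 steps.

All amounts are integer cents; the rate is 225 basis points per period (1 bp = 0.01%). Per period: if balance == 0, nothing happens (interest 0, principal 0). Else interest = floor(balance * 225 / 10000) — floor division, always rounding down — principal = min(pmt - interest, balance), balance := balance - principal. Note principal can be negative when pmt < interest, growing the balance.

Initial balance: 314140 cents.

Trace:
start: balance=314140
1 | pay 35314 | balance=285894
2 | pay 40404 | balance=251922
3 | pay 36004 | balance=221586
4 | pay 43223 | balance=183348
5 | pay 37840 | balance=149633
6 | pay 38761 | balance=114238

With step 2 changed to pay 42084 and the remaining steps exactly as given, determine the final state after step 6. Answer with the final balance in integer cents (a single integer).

(re-executing from step 2 with the substitution; state before step 2: balance=285894)
2 | pay 42084 | balance=250242
3 | pay 36004 | balance=219868
4 | pay 43223 | balance=181592
5 | pay 37840 | balance=147837
6 | pay 38761 | balance=112402

112402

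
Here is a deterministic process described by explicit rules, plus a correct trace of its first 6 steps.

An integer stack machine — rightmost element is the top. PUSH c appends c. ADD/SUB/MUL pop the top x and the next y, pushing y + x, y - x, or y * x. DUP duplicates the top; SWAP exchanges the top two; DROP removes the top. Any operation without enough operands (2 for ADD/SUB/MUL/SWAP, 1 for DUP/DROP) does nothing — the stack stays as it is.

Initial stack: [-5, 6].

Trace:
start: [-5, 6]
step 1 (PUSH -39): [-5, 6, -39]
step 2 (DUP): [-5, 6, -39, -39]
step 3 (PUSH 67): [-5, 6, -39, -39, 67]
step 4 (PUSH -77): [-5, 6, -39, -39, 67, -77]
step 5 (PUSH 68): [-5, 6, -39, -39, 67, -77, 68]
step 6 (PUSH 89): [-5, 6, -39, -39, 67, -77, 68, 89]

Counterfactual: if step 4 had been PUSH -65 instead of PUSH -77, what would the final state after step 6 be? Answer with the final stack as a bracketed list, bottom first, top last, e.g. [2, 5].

(re-executing from step 4 with the substitution; state before step 4: [-5, 6, -39, -39, 67])
step 4 (PUSH -65): [-5, 6, -39, -39, 67, -65]
step 5 (PUSH 68): [-5, 6, -39, -39, 67, -65, 68]
step 6 (PUSH 89): [-5, 6, -39, -39, 67, -65, 68, 89]

[-5, 6, -39, -39, 67, -65, 68, 89]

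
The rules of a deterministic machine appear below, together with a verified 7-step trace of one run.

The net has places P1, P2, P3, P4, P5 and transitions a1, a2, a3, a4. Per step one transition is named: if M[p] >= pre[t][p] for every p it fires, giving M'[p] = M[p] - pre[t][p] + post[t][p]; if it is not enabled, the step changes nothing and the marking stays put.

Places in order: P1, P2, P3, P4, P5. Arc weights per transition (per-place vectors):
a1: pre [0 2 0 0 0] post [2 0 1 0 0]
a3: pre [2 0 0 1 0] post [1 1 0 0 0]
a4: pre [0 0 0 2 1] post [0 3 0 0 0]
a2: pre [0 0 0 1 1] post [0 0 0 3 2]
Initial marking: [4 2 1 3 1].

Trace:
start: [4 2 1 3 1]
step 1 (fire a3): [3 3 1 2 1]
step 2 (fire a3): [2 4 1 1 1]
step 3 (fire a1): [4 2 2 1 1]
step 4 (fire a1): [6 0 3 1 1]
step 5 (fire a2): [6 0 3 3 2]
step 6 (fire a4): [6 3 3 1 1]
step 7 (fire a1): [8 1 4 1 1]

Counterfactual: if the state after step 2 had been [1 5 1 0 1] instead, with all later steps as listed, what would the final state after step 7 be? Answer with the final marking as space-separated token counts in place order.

state after step 2 := [1 5 1 0 1]
step 3 (fire a1): [3 3 2 0 1]
step 4 (fire a1): [5 1 3 0 1]
step 5 (fire a2): [5 1 3 0 1]
step 6 (fire a4): [5 1 3 0 1]
step 7 (fire a1): [5 1 3 0 1]

5 1 3 0 1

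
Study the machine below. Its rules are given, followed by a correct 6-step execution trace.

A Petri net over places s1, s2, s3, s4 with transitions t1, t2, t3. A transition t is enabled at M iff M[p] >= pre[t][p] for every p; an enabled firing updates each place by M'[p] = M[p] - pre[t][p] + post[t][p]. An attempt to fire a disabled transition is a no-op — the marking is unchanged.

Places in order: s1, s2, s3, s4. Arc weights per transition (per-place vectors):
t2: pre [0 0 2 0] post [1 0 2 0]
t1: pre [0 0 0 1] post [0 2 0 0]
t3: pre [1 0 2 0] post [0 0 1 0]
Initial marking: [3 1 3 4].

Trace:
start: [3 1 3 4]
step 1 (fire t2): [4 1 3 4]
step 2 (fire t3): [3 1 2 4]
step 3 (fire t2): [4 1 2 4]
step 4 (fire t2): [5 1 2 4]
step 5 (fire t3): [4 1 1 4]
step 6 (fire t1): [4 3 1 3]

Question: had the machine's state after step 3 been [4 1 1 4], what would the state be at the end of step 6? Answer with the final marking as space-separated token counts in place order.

4 3 1 3

state after step 3 := [4 1 1 4]
step 4 (fire t2): [4 1 1 4]
step 5 (fire t3): [4 1 1 4]
step 6 (fire t1): [4 3 1 3]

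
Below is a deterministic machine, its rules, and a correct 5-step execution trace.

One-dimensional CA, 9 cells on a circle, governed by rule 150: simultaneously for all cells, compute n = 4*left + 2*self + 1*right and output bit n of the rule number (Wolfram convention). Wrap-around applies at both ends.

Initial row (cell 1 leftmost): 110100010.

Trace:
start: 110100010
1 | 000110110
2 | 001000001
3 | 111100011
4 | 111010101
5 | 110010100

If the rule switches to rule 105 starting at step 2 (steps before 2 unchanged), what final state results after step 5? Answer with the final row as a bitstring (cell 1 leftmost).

(re-executing steps 2..5 under rule 105; state before step 2: 000110110)
2 | 110111110
3 | 111100011
4 | 000101010
5 | 110010100

110010100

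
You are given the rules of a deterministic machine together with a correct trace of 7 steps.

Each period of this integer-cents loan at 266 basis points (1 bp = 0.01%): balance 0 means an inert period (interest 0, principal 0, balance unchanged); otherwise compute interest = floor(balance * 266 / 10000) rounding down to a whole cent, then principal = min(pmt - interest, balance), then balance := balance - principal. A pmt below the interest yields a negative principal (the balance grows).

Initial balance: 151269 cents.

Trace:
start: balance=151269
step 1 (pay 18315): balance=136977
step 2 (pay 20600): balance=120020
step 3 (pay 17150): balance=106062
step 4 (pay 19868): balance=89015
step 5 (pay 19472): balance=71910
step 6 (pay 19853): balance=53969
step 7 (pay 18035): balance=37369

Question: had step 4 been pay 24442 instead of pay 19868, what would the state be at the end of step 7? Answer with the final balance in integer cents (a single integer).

(re-executing from step 4 with the substitution; state before step 4: balance=106062)
step 4 (pay 24442): balance=84441
step 5 (pay 19472): balance=67215
step 6 (pay 19853): balance=49149
step 7 (pay 18035): balance=32421

32421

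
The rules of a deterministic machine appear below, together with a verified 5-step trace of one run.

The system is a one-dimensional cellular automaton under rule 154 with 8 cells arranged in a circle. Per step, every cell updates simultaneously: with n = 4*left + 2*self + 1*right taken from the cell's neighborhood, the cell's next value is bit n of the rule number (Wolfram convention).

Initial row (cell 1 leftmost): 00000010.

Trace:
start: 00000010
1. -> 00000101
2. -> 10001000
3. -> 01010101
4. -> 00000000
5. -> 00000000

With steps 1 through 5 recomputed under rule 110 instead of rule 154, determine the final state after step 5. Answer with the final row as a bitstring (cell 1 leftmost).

01100010

(re-executing steps 1..5 under rule 110; state before step 1: 00000010)
1. -> 00000110
2. -> 00001110
3. -> 00011010
4. -> 00111110
5. -> 01100010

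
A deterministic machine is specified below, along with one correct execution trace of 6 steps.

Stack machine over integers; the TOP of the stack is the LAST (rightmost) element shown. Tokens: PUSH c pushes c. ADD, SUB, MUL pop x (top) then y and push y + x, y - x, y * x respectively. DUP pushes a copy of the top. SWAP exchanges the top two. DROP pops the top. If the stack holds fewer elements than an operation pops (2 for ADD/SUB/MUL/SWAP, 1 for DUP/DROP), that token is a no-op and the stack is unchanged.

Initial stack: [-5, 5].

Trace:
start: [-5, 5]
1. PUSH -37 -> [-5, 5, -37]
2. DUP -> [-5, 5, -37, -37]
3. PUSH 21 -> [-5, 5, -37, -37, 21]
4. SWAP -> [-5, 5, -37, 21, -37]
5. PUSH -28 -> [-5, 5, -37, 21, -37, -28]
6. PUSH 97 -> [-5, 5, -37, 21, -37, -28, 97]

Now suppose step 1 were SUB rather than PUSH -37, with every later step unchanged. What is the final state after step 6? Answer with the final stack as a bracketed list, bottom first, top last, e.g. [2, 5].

[-10, 21, -10, -28, 97]

(re-executing from step 1 with the substitution; state before step 1: [-5, 5])
1. SUB -> [-10]
2. DUP -> [-10, -10]
3. PUSH 21 -> [-10, -10, 21]
4. SWAP -> [-10, 21, -10]
5. PUSH -28 -> [-10, 21, -10, -28]
6. PUSH 97 -> [-10, 21, -10, -28, 97]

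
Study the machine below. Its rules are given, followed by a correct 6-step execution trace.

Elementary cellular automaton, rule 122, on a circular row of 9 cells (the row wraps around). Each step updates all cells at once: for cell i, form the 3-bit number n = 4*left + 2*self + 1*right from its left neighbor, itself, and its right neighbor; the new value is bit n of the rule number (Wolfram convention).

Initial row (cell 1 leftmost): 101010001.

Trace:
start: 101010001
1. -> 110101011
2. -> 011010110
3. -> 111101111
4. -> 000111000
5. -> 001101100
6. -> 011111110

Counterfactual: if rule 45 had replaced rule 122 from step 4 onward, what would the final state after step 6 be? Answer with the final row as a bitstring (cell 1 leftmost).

000110010

(re-executing steps 4..6 under rule 45; state before step 4: 111101111)
4. -> 000011000
5. -> 111010011
6. -> 000110010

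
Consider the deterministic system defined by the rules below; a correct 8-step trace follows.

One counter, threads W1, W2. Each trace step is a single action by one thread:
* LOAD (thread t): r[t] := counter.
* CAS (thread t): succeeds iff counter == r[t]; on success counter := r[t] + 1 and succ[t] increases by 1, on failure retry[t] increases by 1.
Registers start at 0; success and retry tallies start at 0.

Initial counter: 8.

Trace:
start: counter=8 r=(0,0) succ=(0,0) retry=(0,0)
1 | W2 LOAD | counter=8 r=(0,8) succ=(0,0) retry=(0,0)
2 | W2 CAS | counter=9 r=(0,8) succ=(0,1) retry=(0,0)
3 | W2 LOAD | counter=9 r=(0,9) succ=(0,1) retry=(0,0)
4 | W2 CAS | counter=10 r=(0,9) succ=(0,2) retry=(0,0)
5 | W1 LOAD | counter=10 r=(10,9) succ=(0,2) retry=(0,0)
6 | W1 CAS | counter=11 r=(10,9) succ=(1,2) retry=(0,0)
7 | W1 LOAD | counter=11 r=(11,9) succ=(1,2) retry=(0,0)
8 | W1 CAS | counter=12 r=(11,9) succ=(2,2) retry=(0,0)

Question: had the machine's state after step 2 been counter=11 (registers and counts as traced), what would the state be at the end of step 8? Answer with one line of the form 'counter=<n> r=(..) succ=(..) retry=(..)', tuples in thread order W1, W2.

counter=14 r=(13,11) succ=(2,2) retry=(0,0)

state after step 2 := counter=11 r=(0,8) succ=(0,1) retry=(0,0)
3 | W2 LOAD | counter=11 r=(0,11) succ=(0,1) retry=(0,0)
4 | W2 CAS | counter=12 r=(0,11) succ=(0,2) retry=(0,0)
5 | W1 LOAD | counter=12 r=(12,11) succ=(0,2) retry=(0,0)
6 | W1 CAS | counter=13 r=(12,11) succ=(1,2) retry=(0,0)
7 | W1 LOAD | counter=13 r=(13,11) succ=(1,2) retry=(0,0)
8 | W1 CAS | counter=14 r=(13,11) succ=(2,2) retry=(0,0)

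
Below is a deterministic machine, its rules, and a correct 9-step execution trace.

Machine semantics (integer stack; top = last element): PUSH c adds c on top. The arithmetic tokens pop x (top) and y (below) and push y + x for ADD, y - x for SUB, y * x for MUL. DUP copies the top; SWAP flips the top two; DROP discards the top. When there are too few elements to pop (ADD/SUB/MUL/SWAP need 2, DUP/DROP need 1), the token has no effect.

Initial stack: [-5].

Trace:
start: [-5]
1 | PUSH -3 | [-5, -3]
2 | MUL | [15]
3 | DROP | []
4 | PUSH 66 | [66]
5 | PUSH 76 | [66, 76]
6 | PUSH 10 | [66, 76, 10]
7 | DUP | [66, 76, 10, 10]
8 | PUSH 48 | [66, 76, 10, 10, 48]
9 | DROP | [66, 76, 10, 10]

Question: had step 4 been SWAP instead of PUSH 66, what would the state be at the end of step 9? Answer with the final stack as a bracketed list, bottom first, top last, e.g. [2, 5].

[76, 10, 10]

(re-executing from step 4 with the substitution; state before step 4: [])
4 | SWAP | []
5 | PUSH 76 | [76]
6 | PUSH 10 | [76, 10]
7 | DUP | [76, 10, 10]
8 | PUSH 48 | [76, 10, 10, 48]
9 | DROP | [76, 10, 10]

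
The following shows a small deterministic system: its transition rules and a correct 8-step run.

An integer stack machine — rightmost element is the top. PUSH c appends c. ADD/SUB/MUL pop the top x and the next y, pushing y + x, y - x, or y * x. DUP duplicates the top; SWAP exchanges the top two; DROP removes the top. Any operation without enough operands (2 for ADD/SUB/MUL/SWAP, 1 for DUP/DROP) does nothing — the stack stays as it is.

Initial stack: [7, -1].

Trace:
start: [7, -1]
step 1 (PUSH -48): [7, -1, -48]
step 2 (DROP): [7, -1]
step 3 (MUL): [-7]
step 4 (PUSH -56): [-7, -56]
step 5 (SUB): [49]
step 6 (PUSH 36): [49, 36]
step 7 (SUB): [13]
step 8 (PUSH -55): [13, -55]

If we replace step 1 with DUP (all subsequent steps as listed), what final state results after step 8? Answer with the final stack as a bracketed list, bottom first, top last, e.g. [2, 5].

[13, -55]

(re-executing from step 1 with the substitution; state before step 1: [7, -1])
step 1 (DUP): [7, -1, -1]
step 2 (DROP): [7, -1]
step 3 (MUL): [-7]
step 4 (PUSH -56): [-7, -56]
step 5 (SUB): [49]
step 6 (PUSH 36): [49, 36]
step 7 (SUB): [13]
step 8 (PUSH -55): [13, -55]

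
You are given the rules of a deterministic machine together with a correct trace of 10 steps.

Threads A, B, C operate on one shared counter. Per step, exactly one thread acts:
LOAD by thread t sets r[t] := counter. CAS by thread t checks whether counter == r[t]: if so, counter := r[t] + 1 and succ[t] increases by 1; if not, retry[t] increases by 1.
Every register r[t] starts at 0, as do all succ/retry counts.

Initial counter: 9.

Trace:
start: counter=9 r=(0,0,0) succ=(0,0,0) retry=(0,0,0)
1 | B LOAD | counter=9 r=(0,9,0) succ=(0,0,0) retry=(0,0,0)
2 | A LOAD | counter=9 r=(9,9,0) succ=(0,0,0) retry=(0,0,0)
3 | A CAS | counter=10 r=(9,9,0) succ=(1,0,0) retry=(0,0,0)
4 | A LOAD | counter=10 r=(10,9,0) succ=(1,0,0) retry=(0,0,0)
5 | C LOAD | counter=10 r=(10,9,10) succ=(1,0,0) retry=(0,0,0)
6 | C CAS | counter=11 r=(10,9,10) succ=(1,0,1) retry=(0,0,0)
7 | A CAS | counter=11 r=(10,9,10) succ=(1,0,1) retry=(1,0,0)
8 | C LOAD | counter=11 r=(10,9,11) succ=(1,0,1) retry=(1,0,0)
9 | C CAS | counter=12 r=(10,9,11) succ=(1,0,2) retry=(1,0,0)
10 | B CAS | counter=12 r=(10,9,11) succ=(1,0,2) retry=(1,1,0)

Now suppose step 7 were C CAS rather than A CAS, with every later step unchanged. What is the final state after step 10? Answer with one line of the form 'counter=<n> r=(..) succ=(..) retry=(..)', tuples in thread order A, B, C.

(re-executing from step 7 with the substitution; state before step 7: counter=11 r=(10,9,10) succ=(1,0,1) retry=(0,0,0))
7 | C CAS | counter=11 r=(10,9,10) succ=(1,0,1) retry=(0,0,1)
8 | C LOAD | counter=11 r=(10,9,11) succ=(1,0,1) retry=(0,0,1)
9 | C CAS | counter=12 r=(10,9,11) succ=(1,0,2) retry=(0,0,1)
10 | B CAS | counter=12 r=(10,9,11) succ=(1,0,2) retry=(0,1,1)

counter=12 r=(10,9,11) succ=(1,0,2) retry=(0,1,1)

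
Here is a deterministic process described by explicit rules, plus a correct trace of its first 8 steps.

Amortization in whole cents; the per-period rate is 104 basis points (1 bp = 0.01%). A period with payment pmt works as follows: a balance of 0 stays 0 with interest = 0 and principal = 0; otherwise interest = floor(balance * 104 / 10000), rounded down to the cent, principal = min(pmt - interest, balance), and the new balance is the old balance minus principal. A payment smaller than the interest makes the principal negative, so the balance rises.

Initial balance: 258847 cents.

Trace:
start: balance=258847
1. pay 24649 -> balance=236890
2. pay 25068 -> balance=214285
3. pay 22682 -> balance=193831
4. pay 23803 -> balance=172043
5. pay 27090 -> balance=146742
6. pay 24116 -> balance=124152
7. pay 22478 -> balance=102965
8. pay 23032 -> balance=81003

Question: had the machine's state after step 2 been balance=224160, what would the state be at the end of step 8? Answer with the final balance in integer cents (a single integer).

state after step 2 := balance=224160
3. pay 22682 -> balance=203809
4. pay 23803 -> balance=182125
5. pay 27090 -> balance=156929
6. pay 24116 -> balance=134445
7. pay 22478 -> balance=113365
8. pay 23032 -> balance=91511

91511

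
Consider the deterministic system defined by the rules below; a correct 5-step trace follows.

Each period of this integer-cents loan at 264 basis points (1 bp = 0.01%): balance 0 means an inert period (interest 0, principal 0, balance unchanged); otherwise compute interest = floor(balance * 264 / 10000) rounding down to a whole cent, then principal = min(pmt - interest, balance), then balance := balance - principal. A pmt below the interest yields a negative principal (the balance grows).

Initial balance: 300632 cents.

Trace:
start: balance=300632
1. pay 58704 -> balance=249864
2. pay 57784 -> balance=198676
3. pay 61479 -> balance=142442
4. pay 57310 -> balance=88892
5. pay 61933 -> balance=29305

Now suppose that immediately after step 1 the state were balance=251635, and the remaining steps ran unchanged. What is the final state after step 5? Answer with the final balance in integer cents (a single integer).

state after step 1 := balance=251635
2. pay 57784 -> balance=200494
3. pay 61479 -> balance=144308
4. pay 57310 -> balance=90807
5. pay 61933 -> balance=31271

31271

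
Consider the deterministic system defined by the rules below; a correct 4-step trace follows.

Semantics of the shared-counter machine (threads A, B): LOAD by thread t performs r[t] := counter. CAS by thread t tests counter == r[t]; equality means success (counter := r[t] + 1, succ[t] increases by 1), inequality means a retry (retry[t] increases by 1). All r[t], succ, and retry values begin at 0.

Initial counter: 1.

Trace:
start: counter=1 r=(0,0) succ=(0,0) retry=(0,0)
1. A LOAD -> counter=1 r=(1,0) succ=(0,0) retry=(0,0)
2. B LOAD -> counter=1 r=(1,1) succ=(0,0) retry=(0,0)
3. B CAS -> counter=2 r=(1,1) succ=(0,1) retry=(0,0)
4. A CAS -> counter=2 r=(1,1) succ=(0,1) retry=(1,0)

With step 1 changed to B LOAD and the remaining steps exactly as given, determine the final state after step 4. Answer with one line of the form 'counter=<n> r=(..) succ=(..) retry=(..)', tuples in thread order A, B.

(re-executing from step 1 with the substitution; state before step 1: counter=1 r=(0,0) succ=(0,0) retry=(0,0))
1. B LOAD -> counter=1 r=(0,1) succ=(0,0) retry=(0,0)
2. B LOAD -> counter=1 r=(0,1) succ=(0,0) retry=(0,0)
3. B CAS -> counter=2 r=(0,1) succ=(0,1) retry=(0,0)
4. A CAS -> counter=2 r=(0,1) succ=(0,1) retry=(1,0)

counter=2 r=(0,1) succ=(0,1) retry=(1,0)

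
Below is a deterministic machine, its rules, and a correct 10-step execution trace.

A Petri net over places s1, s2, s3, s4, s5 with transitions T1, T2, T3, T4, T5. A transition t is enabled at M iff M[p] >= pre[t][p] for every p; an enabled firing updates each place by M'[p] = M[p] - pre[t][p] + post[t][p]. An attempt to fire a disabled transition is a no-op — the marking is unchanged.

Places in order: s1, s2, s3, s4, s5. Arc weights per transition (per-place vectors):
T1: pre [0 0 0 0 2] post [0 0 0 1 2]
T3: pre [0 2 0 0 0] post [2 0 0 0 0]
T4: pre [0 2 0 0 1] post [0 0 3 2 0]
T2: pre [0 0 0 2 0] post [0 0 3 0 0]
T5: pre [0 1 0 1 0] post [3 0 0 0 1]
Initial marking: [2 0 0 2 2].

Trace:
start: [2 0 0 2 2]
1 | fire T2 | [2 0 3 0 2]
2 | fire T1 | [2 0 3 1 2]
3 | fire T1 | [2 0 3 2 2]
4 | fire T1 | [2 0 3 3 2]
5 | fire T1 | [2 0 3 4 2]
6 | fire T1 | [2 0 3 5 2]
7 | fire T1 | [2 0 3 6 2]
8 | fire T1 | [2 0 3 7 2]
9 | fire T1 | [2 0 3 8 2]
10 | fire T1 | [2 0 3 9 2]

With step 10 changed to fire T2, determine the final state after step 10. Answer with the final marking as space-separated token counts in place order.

2 0 6 6 2

(re-executing from step 10 with the substitution; state before step 10: [2 0 3 8 2])
10 | fire T2 | [2 0 6 6 2]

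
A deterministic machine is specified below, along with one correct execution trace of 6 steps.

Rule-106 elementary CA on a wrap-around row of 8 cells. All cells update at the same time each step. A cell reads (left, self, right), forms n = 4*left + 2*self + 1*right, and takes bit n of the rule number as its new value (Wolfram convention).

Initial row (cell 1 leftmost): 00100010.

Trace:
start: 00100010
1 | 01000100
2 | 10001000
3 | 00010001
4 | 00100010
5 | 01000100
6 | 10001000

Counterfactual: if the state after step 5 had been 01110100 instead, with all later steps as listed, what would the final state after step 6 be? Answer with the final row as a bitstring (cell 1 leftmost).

11011000

state after step 5 := 01110100
6 | 11011000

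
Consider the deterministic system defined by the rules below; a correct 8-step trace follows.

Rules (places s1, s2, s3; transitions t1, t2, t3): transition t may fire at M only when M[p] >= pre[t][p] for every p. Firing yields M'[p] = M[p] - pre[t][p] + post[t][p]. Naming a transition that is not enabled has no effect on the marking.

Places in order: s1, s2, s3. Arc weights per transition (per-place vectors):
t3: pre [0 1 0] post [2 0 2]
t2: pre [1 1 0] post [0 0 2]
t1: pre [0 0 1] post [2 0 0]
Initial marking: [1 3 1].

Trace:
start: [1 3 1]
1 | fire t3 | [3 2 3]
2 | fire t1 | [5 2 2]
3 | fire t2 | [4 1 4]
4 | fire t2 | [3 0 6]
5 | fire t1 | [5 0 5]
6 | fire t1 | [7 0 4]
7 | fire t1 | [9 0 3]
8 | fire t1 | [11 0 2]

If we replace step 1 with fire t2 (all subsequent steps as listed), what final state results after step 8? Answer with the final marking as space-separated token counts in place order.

8 0 2

(re-executing from step 1 with the substitution; state before step 1: [1 3 1])
1 | fire t2 | [0 2 3]
2 | fire t1 | [2 2 2]
3 | fire t2 | [1 1 4]
4 | fire t2 | [0 0 6]
5 | fire t1 | [2 0 5]
6 | fire t1 | [4 0 4]
7 | fire t1 | [6 0 3]
8 | fire t1 | [8 0 2]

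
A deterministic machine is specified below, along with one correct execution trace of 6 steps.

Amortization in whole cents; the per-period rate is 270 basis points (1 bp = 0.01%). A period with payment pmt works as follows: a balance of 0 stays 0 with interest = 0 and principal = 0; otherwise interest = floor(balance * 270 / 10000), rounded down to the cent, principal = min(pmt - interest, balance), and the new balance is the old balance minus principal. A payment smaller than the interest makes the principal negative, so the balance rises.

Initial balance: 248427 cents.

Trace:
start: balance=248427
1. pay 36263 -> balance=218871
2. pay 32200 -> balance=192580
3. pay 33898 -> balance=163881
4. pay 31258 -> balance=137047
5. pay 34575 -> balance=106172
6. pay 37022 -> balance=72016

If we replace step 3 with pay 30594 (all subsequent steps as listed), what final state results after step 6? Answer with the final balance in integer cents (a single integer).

(re-executing from step 3 with the substitution; state before step 3: balance=192580)
3. pay 30594 -> balance=167185
4. pay 31258 -> balance=140440
5. pay 34575 -> balance=109656
6. pay 37022 -> balance=75594

75594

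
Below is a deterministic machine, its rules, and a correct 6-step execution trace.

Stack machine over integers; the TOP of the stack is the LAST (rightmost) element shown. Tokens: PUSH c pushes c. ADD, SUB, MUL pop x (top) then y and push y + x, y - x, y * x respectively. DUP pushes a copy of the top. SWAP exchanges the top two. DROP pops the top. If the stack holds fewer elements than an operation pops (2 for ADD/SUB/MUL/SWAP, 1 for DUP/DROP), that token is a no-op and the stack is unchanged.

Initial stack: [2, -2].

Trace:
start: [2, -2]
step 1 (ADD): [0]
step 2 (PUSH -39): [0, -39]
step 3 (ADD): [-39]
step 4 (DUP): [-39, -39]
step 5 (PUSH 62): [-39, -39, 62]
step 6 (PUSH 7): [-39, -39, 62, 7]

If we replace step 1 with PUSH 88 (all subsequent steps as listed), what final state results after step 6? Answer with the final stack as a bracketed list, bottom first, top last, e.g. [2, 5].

[2, -2, 49, 49, 62, 7]

(re-executing from step 1 with the substitution; state before step 1: [2, -2])
step 1 (PUSH 88): [2, -2, 88]
step 2 (PUSH -39): [2, -2, 88, -39]
step 3 (ADD): [2, -2, 49]
step 4 (DUP): [2, -2, 49, 49]
step 5 (PUSH 62): [2, -2, 49, 49, 62]
step 6 (PUSH 7): [2, -2, 49, 49, 62, 7]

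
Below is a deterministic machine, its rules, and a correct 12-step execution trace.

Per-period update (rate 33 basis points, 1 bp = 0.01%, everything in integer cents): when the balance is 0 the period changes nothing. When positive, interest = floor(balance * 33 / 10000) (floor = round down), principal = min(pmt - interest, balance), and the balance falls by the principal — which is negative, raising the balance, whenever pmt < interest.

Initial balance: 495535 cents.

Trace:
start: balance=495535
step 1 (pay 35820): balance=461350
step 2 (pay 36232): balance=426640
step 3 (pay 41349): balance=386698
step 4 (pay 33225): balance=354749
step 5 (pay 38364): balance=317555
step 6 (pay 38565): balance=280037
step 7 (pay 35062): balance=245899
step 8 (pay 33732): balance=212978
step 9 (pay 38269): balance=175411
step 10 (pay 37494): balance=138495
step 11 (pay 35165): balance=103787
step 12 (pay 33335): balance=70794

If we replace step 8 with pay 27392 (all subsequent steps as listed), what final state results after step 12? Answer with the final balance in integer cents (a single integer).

(re-executing from step 8 with the substitution; state before step 8: balance=245899)
step 8 (pay 27392): balance=219318
step 9 (pay 38269): balance=181772
step 10 (pay 37494): balance=144877
step 11 (pay 35165): balance=110190
step 12 (pay 33335): balance=77218

77218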